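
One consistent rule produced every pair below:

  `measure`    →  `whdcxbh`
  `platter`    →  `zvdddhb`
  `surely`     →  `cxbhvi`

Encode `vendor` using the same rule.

The shift depends on letter class: consonant m→w is +10, but vowel e→h is +3. The rule splits by letter class: vowels +3, consonants +10.
Applying it to vendor: v(cons)+10=f, e(vowel)+3=h, n(cons)+10=x, d(cons)+10=n, o(vowel)+3=r, r(cons)+10=b.

fhxnrb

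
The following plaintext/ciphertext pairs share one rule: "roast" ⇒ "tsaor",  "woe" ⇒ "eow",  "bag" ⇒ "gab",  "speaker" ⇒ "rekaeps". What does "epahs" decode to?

shape

The output letters match the input read backwards: roast reversed is tsaor. It's just the letters in reverse order.
Decoding epahs: then reverse → shape.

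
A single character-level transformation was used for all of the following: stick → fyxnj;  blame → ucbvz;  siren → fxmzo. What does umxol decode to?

s(18)→f(5) and t(19)→y(24) fit y≡19x+1 (mod 26); the inverse of 19 mod 26 is 11. Each letter's alphabet position (a=0..z=25) is mapped through 19·x+1 mod 26 — an affine cipher.
Decoding umxol: u(20)→11·(20−1)≡1=b; m(12)→11·(12−1)≡17=r; x(23)→11·(23−1)≡8=i; o(14)→11·(14−1)≡13=n; l(11)→11·(11−1)≡6=g (all mod 26).

bring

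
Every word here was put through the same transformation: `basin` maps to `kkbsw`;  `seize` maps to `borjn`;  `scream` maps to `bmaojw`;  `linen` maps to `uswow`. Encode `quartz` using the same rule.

It's a Vigenère-style cipher with numeric key [9,10]: position i shifts by key[i mod 2].
On quartz: q+9=z, u+10=e, a+9=j, r+10=b, t+9=c, z+10=j.

zejbcj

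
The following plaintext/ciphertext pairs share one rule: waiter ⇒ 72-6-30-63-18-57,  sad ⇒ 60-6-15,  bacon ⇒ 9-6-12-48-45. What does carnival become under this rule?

w(#23)→72 and a(#1)→6: differences scale by 3, so n = 3·pos + 3. With a=1..z=26, the number is 3·pos + 3.
On carnival: c=3→12, a=1→6, r=18→57, n=14→45, i=9→30, v=22→69, a=1→6, l=12→39.

12-6-57-45-30-69-6-39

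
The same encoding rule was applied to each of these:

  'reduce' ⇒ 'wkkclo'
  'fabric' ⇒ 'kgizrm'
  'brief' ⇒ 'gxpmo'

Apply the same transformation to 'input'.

ntwcc

In reduce: r→w is +5, e→k is +6, d→k is +7, u→c is +8 — the shift increases by 1 each position. Each letter shifts forward by (position + 5), i.e. 5, 6, 7, … — the shift grows by one for each successive letter.
Applying it to input: i+5=n, n+6=t, p+7=w, u+8=c, t+9=c.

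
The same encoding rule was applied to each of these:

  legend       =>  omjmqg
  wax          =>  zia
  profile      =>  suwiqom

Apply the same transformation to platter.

soiwwmu

The shift depends on letter class: consonant l→o is +3, but vowel e→m is +8. Two shifts are in play — +8 for a/e/i/o/u, +3 for every other letter.
On platter: p(cons)+3=s, l(cons)+3=o, a(vowel)+8=i, t(cons)+3=w, t(cons)+3=w, e(vowel)+8=m, r(cons)+3=u.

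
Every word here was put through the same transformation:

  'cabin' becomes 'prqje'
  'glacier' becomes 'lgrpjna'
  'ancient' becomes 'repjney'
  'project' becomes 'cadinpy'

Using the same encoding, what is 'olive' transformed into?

This is an affine cipher: with a=0,…,z=25, each position x becomes (25x+17) mod 26.
Applying it to olive: o(14)→25·14+17≡3=d; l(11)→25·11+17≡6=g; i(8)→25·8+17≡9=j; v(21)→25·21+17≡22=w; e(4)→25·4+17≡13=n (all mod 26).

dgjwn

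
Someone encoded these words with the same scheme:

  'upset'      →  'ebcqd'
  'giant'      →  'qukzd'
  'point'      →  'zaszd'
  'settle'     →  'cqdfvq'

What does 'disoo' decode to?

twice

Shifts by position in upset: pos 0: u→e (+10), pos 1: p→b (+12), pos 2: s→c (+10), pos 3: e→q (+12) — repeating every 2. The shifts repeat in a cycle of length 2: positions 0,1,… shift by +10, +12, then the pattern repeats.
Decoding disoo: d−10=t, i−12=w, s−10=i, o−12=c, o−10=e.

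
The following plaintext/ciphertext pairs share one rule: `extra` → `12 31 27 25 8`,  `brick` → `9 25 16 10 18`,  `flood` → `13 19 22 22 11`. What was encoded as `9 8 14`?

bag

e is letter #5 and maps to 12: an offset of 7. Each letter is replaced by its alphabet position (a=1..z=26) + 7.
Undoing it on 9 8 14: 9→(9−7)÷1=2=b, 8→(8−7)÷1=1=a, 14→(14−7)÷1=7=g.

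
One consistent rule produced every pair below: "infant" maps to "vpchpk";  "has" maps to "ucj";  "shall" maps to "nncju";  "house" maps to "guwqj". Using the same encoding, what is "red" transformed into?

fgt

The output letters match the input read backwards, each shifted +2: infant reversed is tnafni. Two steps: reverse the string, then apply a Caesar shift of +2.
Applying it to red: reverse → der; then shift: d+2=f, e+2=g, r+2=t.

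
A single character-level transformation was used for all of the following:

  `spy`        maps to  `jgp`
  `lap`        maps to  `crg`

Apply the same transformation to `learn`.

This is a Caesar cipher with shift 17.
On learn: l+17=c, e+17=v, a+17=r, r+17=i, n+17=e.

cvrie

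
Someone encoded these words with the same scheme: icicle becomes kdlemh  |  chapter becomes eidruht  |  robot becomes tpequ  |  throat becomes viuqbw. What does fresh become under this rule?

The shifts repeat in a cycle of length 3: positions 0,1,… shift by +2, +1, +3, then the pattern repeats.
Applying it to fresh: f+2=h, r+1=s, e+3=h, s+2=u, h+1=i.

hshui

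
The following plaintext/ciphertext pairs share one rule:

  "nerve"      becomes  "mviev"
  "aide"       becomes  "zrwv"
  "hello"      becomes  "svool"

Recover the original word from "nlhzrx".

mosaic

This is the alphabet-reversal cipher (Atbash): a becomes z, b becomes y, etc.
Reversing it on nlhzrx: n↔m, l↔o, h↔s, z↔a, r↔i, x↔c.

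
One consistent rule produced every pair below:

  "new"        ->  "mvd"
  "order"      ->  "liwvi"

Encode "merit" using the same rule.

nvirg

Each pair mirrors across the alphabet (n↔m, e↔v, w↔d): positions sum to 25. Each letter is replaced by its mirror in the alphabet: a↔z, b↔y, c↔x, and so on (the Atbash cipher).
Applying it to merit: m↔n, e↔v, r↔i, i↔r, t↔g.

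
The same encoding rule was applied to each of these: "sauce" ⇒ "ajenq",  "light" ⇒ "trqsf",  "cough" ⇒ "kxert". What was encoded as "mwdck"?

entry

In sauce: s→a is +8, a→j is +9, u→e is +10, c→n is +11 — the shift increases by 1 each position. The shift increases by 1 at each position, starting from +8: 8, 9, 10, ….
Undoing it on mwdck: m−8=e, w−9=n, d−10=t, c−11=r, k−12=y.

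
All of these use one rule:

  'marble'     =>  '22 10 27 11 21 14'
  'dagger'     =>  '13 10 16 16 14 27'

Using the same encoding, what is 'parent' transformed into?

25 10 27 14 23 29

The number is (letter's place in the alphabet, a=1) + 9.
Applying it to parent: p=16→25, a=1→10, r=18→27, e=5→14, n=14→23, t=20→29.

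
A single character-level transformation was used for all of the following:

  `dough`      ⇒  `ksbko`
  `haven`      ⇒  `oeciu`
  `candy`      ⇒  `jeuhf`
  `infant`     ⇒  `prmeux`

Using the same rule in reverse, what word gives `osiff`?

hobby

Shifts by position in dough: pos 0: d→k (+7), pos 1: o→s (+4), pos 2: u→b (+7), pos 3: g→k (+4) — repeating every 2. It's a Vigenère-style cipher with numeric key [7,4]: position i shifts by key[i mod 2].
Reversing it on osiff: o−7=h, s−4=o, i−7=b, f−4=b, f−7=y.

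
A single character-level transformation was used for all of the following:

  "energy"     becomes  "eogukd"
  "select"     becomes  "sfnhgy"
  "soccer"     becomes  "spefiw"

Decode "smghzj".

sleeve

In energy: e→e is +0, n→o is +1, e→g is +2, r→u is +3 — the shift increases by 1 each position. The shift increases by 1 at each position, starting from +0: 0, 1, 2, ….
Decoding smghzj: s−0=s, m−1=l, g−2=e, h−3=e, z−4=v, j−5=e.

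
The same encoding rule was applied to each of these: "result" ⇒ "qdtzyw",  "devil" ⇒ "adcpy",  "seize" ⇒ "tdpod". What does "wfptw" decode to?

twist

r(17)→q(16) and e(4)→d(3) fit y≡3x+17 (mod 26); the inverse of 3 mod 26 is 9. This is an affine cipher: with a=0,…,z=25, each position x becomes (3x+17) mod 26.
Decoding wfptw: w(22)→9·(22−17)≡19=t; f(5)→9·(5−17)≡22=w; p(15)→9·(15−17)≡8=i; t(19)→9·(19−17)≡18=s; w(22)→9·(22−17)≡19=t (all mod 26).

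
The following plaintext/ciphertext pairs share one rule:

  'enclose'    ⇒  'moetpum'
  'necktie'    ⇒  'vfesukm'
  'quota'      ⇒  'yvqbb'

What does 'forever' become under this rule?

nptmwgz

The shifts repeat in a cycle of length 3: positions 0,1,… shift by +8, +1, +2, then the pattern repeats.
On forever: f+8=n, o+1=p, r+2=t, e+8=m, v+1=w, e+2=g, r+8=z.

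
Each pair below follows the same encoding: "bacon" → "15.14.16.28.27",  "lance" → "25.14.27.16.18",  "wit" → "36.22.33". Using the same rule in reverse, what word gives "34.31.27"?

urn

b is letter #2 and maps to 15: an offset of 13. The number is (letter's place in the alphabet, a=1) + 13.
Undoing it on 34.31.27: 34→(34−13)÷1=21=u, 31→(31−13)÷1=18=r, 27→(27−13)÷1=14=n.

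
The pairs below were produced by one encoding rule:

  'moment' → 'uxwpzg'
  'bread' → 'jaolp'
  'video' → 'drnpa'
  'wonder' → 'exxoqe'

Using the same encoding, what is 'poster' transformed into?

xxceqe

In moment: m→u is +8, o→x is +9, m→w is +10, e→p is +11 — the shift increases by 1 each position. Letter i (0-indexed) is shifted by i+8, so successive shifts are 8, 9, 10, ….
On poster: p+8=x, o+9=x, s+10=c, t+11=e, e+12=q, r+13=e.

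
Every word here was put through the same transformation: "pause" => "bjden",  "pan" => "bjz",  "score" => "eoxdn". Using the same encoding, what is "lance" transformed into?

Vowels shift forward by 9 and consonants shift forward by 12.
On lance: l(cons)+12=x, a(vowel)+9=j, n(cons)+12=z, c(cons)+12=o, e(vowel)+9=n.

xjzon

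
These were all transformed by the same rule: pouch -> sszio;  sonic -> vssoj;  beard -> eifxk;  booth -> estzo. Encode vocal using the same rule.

In pouch: p→s is +3, o→s is +4, u→z is +5, c→i is +6 — the shift increases by 1 each position. The shift increases by 1 at each position, starting from +3: 3, 4, 5, ….
For vocal: v+3=y, o+4=s, c+5=h, a+6=g, l+7=s.

yshgs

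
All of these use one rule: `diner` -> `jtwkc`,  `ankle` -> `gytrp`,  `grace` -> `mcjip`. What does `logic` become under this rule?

rzpon

It's a Vigenère-style cipher with numeric key [6,11,9]: position i shifts by key[i mod 3].
Applying it to logic: l+6=r, o+11=z, g+9=p, i+6=o, c+11=n.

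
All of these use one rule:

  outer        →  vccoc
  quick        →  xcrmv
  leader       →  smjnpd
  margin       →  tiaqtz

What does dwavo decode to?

Letter i (0-indexed) is shifted by i+7, so successive shifts are 7, 8, 9, ….
Reversing it on dwavo: d−7=w, w−8=o, a−9=r, v−10=l, o−11=d.

world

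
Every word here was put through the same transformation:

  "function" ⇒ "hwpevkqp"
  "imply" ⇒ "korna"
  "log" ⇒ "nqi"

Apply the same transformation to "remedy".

tgogfa

Compare letters: f→h is +2, u→w is +2, n→p is +2 — a constant shift. It's a constant shift of +2 (ROT2).
Applying it to remedy: r+2=t, e+2=g, m+2=o, e+2=g, d+2=f, y+2=a.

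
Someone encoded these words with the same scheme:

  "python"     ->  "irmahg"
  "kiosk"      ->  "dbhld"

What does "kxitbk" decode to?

Compare letters: p→i is +19, y→r is +19, t→m is +19 — a constant shift. It's a constant shift of +19 (ROT19).
Decoding kxitbk: k−19=r, x−19=e, i−19=p, t−19=a, b−19=i, k−19=r.

repair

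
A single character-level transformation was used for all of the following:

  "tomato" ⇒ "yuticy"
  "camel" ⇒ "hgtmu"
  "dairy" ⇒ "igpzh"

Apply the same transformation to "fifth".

In tomato: t→y is +5, o→u is +6, m→t is +7, a→i is +8 — the shift increases by 1 each position. The shift increases by 1 at each position, starting from +5: 5, 6, 7, ….
On fifth: f+5=k, i+6=o, f+7=m, t+8=b, h+9=q.

kombq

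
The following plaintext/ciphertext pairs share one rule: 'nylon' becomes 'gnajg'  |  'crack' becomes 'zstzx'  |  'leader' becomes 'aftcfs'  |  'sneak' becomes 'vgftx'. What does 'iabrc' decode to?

fluid

n(13)→g(6) and y(24)→n(13) fit y≡3x+19 (mod 26); the inverse of 3 mod 26 is 9. Each letter's alphabet position (a=0..z=25) is mapped through 3·x+19 mod 26 — an affine cipher.
Undoing it on iabrc: i(8)→9·(8−19)≡5=f; a(0)→9·(0−19)≡11=l; b(1)→9·(1−19)≡20=u; r(17)→9·(17−19)≡8=i; c(2)→9·(2−19)≡3=d (all mod 26).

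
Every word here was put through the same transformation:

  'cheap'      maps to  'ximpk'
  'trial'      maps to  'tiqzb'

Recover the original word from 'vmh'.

zen

The output letters match the input read backwards, each shifted +8: cheap reversed is paehc. The word is reversed, then every letter is shifted forward by 8.
Reversing it on vmh: shift back: v−8=n, m−8=e, h−8=z → nez; then reverse → zen.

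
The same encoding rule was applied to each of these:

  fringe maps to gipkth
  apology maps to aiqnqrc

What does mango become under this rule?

The output letters match the input read backwards, each shifted +2: fringe reversed is egnirf. Read the word backwards and shift each letter +2.
For mango: reverse → ognam; then shift: o+2=q, g+2=i, n+2=p, a+2=c, m+2=o.

qipco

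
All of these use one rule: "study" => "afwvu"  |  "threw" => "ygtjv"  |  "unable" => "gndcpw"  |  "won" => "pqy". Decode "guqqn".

loose

The output letters match the input read backwards, each shifted +2: study reversed is yduts. Read the word backwards and shift each letter +2.
Decoding guqqn: shift back: g−2=e, u−2=s, q−2=o, q−2=o, n−2=l → esool; then reverse → loose.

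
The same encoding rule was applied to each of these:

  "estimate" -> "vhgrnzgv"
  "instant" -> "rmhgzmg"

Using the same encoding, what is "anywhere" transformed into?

Each pair mirrors across the alphabet (e↔v, s↔h, t↔g): positions sum to 25. Letters are reflected about the middle of the alphabet (position → 25−position): Atbash.
Applying it to anywhere: a↔z, n↔m, y↔b, w↔d, h↔s, e↔v, r↔i, e↔v.

zmbdsviv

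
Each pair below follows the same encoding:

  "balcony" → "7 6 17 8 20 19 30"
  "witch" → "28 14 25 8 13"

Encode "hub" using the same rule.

13 26 7

b is letter #2 and maps to 7: an offset of 5. Each letter is replaced by its alphabet position (a=1..z=26) + 5.
On hub: h=8→13, u=21→26, b=2→7.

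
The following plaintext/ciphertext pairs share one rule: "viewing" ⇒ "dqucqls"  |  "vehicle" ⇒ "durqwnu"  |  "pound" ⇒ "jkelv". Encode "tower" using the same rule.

fkcuh

v(21)→d(3) and i(8)→q(16) fit y≡25x+24 (mod 26); the inverse of 25 mod 26 is 25. Each letter's alphabet position (a=0..z=25) is mapped through 25·x+24 mod 26 — an affine cipher.
Applying it to tower: t(19)→25·19+24≡5=f; o(14)→25·14+24≡10=k; w(22)→25·22+24≡2=c; e(4)→25·4+24≡20=u; r(17)→25·17+24≡7=h (all mod 26).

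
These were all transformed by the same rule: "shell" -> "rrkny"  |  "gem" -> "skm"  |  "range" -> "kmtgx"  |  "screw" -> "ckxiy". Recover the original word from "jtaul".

The output letters match the input read backwards, each shifted +6: shell reversed is llehs. The word is reversed, then every letter is shifted forward by 6.
Decoding jtaul: shift back: j−6=d, t−6=n, a−6=u, u−6=o, l−6=f → dnuof; then reverse → found.

found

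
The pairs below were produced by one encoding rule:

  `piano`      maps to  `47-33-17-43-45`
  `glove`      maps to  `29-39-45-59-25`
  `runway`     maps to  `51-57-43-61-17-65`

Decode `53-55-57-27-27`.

stuff

p(#16)→47 and i(#9)→33: differences scale by 2, so n = 2·pos + 15. Each letter becomes 2×(its alphabet position, a=1..z=26) + 15.
Reversing it on 53-55-57-27-27: 53→(53−15)÷2=19=s, 55→(55−15)÷2=20=t, 57→(57−15)÷2=21=u, 27→(27−15)÷2=6=f, 27→(27−15)÷2=6=f.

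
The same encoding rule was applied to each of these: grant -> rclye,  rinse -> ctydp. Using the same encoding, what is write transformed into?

hctep

Compare letters: g→r is +11, r→c is +11, a→l is +11 — a constant shift. This is a Caesar cipher with shift 11.
Applying it to write: w+11=h, r+11=c, i+11=t, t+11=e, e+11=p.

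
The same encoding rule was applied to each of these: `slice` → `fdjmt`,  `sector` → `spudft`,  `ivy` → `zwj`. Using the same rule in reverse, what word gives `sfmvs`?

The output letters match the input read backwards, each shifted +1: slice reversed is ecils. Read the word backwards and shift each letter +1.
Decoding sfmvs: shift back: s−1=r, f−1=e, m−1=l, v−1=u, s−1=r → relur; then reverse → ruler.

ruler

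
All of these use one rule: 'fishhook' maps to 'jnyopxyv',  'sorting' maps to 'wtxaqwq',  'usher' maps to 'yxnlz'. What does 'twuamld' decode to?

protect

The shift increases by 1 at each position, starting from +4: 4, 5, 6, ….
Undoing it on twuamld: t−4=p, w−5=r, u−6=o, a−7=t, m−8=e, l−9=c, d−10=t.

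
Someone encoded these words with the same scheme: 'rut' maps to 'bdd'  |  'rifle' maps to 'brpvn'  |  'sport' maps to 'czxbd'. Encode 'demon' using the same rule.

The rule splits by letter class: vowels +9, consonants +10.
Applying it to demon: d(cons)+10=n, e(vowel)+9=n, m(cons)+10=w, o(vowel)+9=x, n(cons)+10=x.

nnwxx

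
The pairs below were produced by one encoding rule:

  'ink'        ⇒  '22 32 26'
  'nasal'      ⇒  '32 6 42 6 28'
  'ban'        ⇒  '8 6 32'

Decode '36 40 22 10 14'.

price

i(#9)→22 and n(#14)→32: differences scale by 2, so n = 2·pos + 4. Each letter becomes 2×(its alphabet position, a=1..z=26) + 4.
Reversing it on 36 40 22 10 14: 36→(36−4)÷2=16=p, 40→(40−4)÷2=18=r, 22→(22−4)÷2=9=i, 10→(10−4)÷2=3=c, 14→(14−4)÷2=5=e.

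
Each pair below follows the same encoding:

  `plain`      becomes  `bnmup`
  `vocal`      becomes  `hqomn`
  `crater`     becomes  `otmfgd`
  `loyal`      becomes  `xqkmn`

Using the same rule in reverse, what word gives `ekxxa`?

silly

Shifts by position in plain: pos 0: p→b (+12), pos 1: l→n (+2), pos 2: a→m (+12), pos 3: i→u (+12), pos 4: n→p (+2) — repeating every 3. It's a Vigenère-style cipher with numeric key [12,2,12]: position i shifts by key[i mod 3].
Undoing it on ekxxa: e−12=s, k−2=i, x−12=l, x−12=l, a−2=y.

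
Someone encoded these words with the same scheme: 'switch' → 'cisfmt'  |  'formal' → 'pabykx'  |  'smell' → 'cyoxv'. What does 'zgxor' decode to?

Shifts by position in switch: pos 0: s→c (+10), pos 1: w→i (+12), pos 2: i→s (+10), pos 3: t→f (+12) — repeating every 2. The shifts repeat in a cycle of length 2: positions 0,1,… shift by +10, +12, then the pattern repeats.
Decoding zgxor: z−10=p, g−12=u, x−10=n, o−12=c, r−10=h.

punch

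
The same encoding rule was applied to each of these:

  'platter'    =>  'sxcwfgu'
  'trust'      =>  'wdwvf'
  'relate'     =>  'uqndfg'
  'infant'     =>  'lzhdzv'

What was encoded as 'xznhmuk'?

unleash

Shifts by position in platter: pos 0: p→s (+3), pos 1: l→x (+12), pos 2: a→c (+2), pos 3: t→w (+3), pos 4: t→f (+12), pos 5: e→g (+2) — repeating every 3. It's a Vigenère-style cipher with numeric key [3,12,2]: position i shifts by key[i mod 3].
Undoing it on xznhmuk: x−3=u, z−12=n, n−2=l, h−3=e, m−12=a, u−2=s, k−3=h.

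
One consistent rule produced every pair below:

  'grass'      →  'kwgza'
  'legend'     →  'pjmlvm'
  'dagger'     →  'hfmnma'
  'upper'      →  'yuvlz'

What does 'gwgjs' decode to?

In grass: g→k is +4, r→w is +5, a→g is +6, s→z is +7 — the shift increases by 1 each position. Each letter shifts forward by (position + 4), i.e. 4, 5, 6, … — the shift grows by one for each successive letter.
Decoding gwgjs: g−4=c, w−5=r, g−6=a, j−7=c, s−8=k.

crack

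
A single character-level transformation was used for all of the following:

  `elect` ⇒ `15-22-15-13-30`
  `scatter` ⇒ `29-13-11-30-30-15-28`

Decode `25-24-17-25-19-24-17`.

e is letter #5 and maps to 15: an offset of 10. The number is (letter's place in the alphabet, a=1) + 10.
Reversing it on 25-24-17-25-19-24-17: 25→(25−10)÷1=15=o, 24→(24−10)÷1=14=n, 17→(17−10)÷1=7=g, 25→(25−10)÷1=15=o, 19→(19−10)÷1=9=i, 24→(24−10)÷1=14=n, 17→(17−10)÷1=7=g.

ongoing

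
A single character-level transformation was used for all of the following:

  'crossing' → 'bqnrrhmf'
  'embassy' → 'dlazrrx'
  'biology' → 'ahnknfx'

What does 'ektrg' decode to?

flush

This is a Caesar cipher with shift 25.
Reversing it on ektrg: e−25=f, k−25=l, t−25=u, r−25=s, g−25=h.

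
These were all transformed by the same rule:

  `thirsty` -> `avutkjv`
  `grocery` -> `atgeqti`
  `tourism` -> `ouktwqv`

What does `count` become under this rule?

vpwqe

The output letters match the input read backwards, each shifted +2: thirsty reversed is ytsriht. Read the word backwards and shift each letter +2.
On count: reverse → tnuoc; then shift: t+2=v, n+2=p, u+2=w, o+2=q, c+2=e.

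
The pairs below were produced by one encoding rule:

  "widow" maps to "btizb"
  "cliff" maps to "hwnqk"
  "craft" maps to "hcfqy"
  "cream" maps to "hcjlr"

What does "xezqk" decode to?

stuff

Shifts by position in widow: pos 0: w→b (+5), pos 1: i→t (+11), pos 2: d→i (+5), pos 3: o→z (+11) — repeating every 2. A repeating key of period 2 is used — shifts +5, +11 over and over.
Decoding xezqk: x−5=s, e−11=t, z−5=u, q−11=f, k−5=f.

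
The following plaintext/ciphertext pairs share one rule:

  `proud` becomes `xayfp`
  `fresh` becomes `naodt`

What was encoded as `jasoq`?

Each letter shifts forward by (position + 8), i.e. 8, 9, 10, … — the shift grows by one for each successive letter.
Decoding jasoq: j−8=b, a−9=r, s−10=i, o−11=d, q−12=e.

bride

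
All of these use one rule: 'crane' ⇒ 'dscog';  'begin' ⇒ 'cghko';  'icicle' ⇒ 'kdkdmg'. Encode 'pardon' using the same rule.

qcseqo

The shift depends on letter class: consonant c→d is +1, but vowel a→c is +2. Vowels shift forward by 2 and consonants shift forward by 1.
Applying it to pardon: p(cons)+1=q, a(vowel)+2=c, r(cons)+1=s, d(cons)+1=e, o(vowel)+2=q, n(cons)+1=o.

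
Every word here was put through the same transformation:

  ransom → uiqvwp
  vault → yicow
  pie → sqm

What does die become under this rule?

gqm

The shift depends on letter class: consonant r→u is +3, but vowel a→i is +8. Vowels shift forward by 8 and consonants shift forward by 3.
Applying it to die: d(cons)+3=g, i(vowel)+8=q, e(vowel)+8=m.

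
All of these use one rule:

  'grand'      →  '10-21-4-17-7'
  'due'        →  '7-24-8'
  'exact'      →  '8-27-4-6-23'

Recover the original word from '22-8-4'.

The number is (letter's place in the alphabet, a=1) + 3.
Decoding 22-8-4: 22→(22−3)÷1=19=s, 8→(8−3)÷1=5=e, 4→(4−3)÷1=1=a.

sea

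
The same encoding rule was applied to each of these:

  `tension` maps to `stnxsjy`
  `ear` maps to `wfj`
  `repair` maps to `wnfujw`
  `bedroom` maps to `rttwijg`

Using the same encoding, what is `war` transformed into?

The word is reversed, then every letter is shifted forward by 5.
On war: reverse → raw; then shift: r+5=w, a+5=f, w+5=b.

wfb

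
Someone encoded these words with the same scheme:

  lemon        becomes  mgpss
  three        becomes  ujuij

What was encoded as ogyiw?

In lemon: l→m is +1, e→g is +2, m→p is +3, o→s is +4 — the shift increases by 1 each position. The shift increases by 1 at each position, starting from +1: 1, 2, 3, ….
Reversing it on ogyiw: o−1=n, g−2=e, y−3=v, i−4=e, w−5=r.

never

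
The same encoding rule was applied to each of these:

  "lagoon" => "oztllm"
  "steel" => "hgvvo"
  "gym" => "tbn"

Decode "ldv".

Each pair mirrors across the alphabet (l↔o, a↔z, g↔t): positions sum to 25. Letters are reflected about the middle of the alphabet (position → 25−position): Atbash.
Reversing it on ldv: l↔o, d↔w, v↔e.

owe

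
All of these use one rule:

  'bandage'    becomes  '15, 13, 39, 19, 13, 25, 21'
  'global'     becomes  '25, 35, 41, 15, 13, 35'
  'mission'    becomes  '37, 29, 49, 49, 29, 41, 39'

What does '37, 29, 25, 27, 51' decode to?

b(#2)→15 and a(#1)→13: differences scale by 2, so n = 2·pos + 11. Each letter becomes 2×(its alphabet position, a=1..z=26) + 11.
Decoding 37, 29, 25, 27, 51: 37→(37−11)÷2=13=m, 29→(29−11)÷2=9=i, 25→(25−11)÷2=7=g, 27→(27−11)÷2=8=h, 51→(51−11)÷2=20=t.

might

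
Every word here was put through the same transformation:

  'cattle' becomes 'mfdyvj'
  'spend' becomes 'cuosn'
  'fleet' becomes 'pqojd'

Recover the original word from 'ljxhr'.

bench

Shifts by position in cattle: pos 0: c→m (+10), pos 1: a→f (+5), pos 2: t→d (+10), pos 3: t→y (+5) — repeating every 2. A repeating key of period 2 is used — shifts +10, +5 over and over.
Undoing it on ljxhr: l−10=b, j−5=e, x−10=n, h−5=c, r−10=h.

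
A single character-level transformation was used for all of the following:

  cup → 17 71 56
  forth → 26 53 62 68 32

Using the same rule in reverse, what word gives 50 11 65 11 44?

c(#3)→17 and u(#21)→71: differences scale by 3, so n = 3·pos + 8. Each letter becomes 3×(its alphabet position, a=1..z=26) + 8.
Decoding 50 11 65 11 44: 50→(50−8)÷3=14=n, 11→(11−8)÷3=1=a, 65→(65−8)÷3=19=s, 11→(11−8)÷3=1=a, 44→(44−8)÷3=12=l.

nasal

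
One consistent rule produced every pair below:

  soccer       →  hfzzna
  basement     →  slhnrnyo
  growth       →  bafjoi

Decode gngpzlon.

dedicate

s(18)→h(7) and o(14)→f(5) fit y≡7x+11 (mod 26); the inverse of 7 mod 26 is 15. This is an affine cipher: with a=0,…,z=25, each position x becomes (7x+11) mod 26.
Undoing it on gngpzlon: g(6)→15·(6−11)≡3=d; n(13)→15·(13−11)≡4=e; g(6)→15·(6−11)≡3=d; p(15)→15·(15−11)≡8=i; z(25)→15·(25−11)≡2=c; l(11)→15·(11−11)≡0=a; o(14)→15·(14−11)≡19=t; n(13)→15·(13−11)≡4=e (all mod 26).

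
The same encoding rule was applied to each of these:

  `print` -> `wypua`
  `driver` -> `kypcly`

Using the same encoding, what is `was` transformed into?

dhz

Compare letters: p→w is +7, r→y is +7, i→p is +7 — a constant shift. This is a Caesar cipher with shift 7.
Applying it to was: w+7=d, a+7=h, s+7=z.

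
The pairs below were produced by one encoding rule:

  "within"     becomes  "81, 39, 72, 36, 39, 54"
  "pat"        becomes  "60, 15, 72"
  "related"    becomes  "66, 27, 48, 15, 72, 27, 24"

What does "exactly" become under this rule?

27, 84, 15, 21, 72, 48, 87

w(#23)→81 and i(#9)→39: differences scale by 3, so n = 3·pos + 12. Each letter becomes 3×(its alphabet position, a=1..z=26) + 12.
On exactly: e=5→27, x=24→84, a=1→15, c=3→21, t=20→72, l=12→48, y=25→87.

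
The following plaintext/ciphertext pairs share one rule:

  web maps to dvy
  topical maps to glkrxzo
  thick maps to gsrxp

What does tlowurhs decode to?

Each pair mirrors across the alphabet (w↔d, e↔v, b↔y): positions sum to 25. Letters are reflected about the middle of the alphabet (position → 25−position): Atbash.
Reversing it on tlowurhs: t↔g, l↔o, o↔l, w↔d, u↔f, r↔i, h↔s, s↔h.

goldfish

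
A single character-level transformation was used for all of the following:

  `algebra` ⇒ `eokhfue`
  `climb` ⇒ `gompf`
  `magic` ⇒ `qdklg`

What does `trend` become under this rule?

xuiqh

Shifts by position in algebra: pos 0: a→e (+4), pos 1: l→o (+3), pos 2: g→k (+4), pos 3: e→h (+3) — repeating every 2. A repeating key of period 2 is used — shifts +4, +3 over and over.
On trend: t+4=x, r+3=u, e+4=i, n+3=q, d+4=h.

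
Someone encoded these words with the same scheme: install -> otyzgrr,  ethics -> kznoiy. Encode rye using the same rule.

xek

Compare letters: i→o is +6, n→t is +6, s→y is +6 — a constant shift. Each letter is shifted forward by 6 in the alphabet (a Caesar shift of +6).
For rye: r+6=x, y+6=e, e+6=k.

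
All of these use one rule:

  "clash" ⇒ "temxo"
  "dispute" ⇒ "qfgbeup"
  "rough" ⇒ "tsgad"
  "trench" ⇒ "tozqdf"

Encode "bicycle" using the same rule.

qxokoun

The output letters match the input read backwards, each shifted +12: clash reversed is hsalc. Two steps: reverse the string, then apply a Caesar shift of +12.
Applying it to bicycle: reverse → elcycib; then shift: e+12=q, l+12=x, c+12=o, y+12=k, c+12=o, i+12=u, b+12=n.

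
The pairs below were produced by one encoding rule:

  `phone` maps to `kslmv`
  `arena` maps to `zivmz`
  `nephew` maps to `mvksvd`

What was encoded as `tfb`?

Each pair mirrors across the alphabet (p↔k, h↔s, o↔l): positions sum to 25. Each letter is replaced by its mirror in the alphabet: a↔z, b↔y, c↔x, and so on (the Atbash cipher).
Reversing it on tfb: t↔g, f↔u, b↔y.

guy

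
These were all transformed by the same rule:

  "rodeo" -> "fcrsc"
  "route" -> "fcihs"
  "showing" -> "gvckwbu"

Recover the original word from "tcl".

Compare letters: r→f is +14, o→c is +14, d→r is +14 — a constant shift. Each letter is shifted forward by 14 in the alphabet (a Caesar shift of +14).
Reversing it on tcl: t−14=f, c−14=o, l−14=x.

fox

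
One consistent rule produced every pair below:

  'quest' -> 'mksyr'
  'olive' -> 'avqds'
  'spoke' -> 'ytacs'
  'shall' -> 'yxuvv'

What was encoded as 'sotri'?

empty

q(16)→m(12) and u(20)→k(10) fit y≡19x+20 (mod 26); the inverse of 19 mod 26 is 11. Each letter's alphabet position (a=0..z=25) is mapped through 19·x+20 mod 26 — an affine cipher.
Undoing it on sotri: s(18)→11·(18−20)≡4=e; o(14)→11·(14−20)≡12=m; t(19)→11·(19−20)≡15=p; r(17)→11·(17−20)≡19=t; i(8)→11·(8−20)≡24=y (all mod 26).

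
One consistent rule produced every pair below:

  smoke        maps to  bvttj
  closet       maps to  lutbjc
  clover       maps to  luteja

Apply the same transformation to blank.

The rule splits by letter class: vowels +5, consonants +9.
On blank: b(cons)+9=k, l(cons)+9=u, a(vowel)+5=f, n(cons)+9=w, k(cons)+9=t.

kufwt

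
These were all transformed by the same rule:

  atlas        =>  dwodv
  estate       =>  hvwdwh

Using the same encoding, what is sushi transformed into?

Compare letters: a→d is +3, t→w is +3, l→o is +3 — a constant shift. Every letter moves 3 places later in the alphabet, wrapping around z→a.
For sushi: s+3=v, u+3=x, s+3=v, h+3=k, i+3=l.

vxvkl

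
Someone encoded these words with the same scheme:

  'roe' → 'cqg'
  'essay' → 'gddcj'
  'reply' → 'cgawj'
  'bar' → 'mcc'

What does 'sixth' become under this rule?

Two shifts are in play — +2 for a/e/i/o/u, +11 for every other letter.
For sixth: s(cons)+11=d, i(vowel)+2=k, x(cons)+11=i, t(cons)+11=e, h(cons)+11=s.

dkies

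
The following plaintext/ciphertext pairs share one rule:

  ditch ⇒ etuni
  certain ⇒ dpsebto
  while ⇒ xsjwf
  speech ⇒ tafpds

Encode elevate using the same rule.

fwfgbef

Shifts by position in ditch: pos 0: d→e (+1), pos 1: i→t (+11), pos 2: t→u (+1), pos 3: c→n (+11) — repeating every 2. It's a Vigenère-style cipher with numeric key [1,11]: position i shifts by key[i mod 2].
On elevate: e+1=f, l+11=w, e+1=f, v+11=g, a+1=b, t+11=e, e+1=f.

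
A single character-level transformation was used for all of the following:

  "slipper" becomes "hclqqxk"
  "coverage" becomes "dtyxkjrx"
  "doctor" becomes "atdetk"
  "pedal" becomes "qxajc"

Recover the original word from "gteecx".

bottle

s(18)→h(7) and l(11)→c(2) fit y≡23x+9 (mod 26); the inverse of 23 mod 26 is 17. Each letter's alphabet position (a=0..z=25) is mapped through 23·x+9 mod 26 — an affine cipher.
Reversing it on gteecx: g(6)→17·(6−9)≡1=b; t(19)→17·(19−9)≡14=o; e(4)→17·(4−9)≡19=t; e(4)→17·(4−9)≡19=t; c(2)→17·(2−9)≡11=l; x(23)→17·(23−9)≡4=e (all mod 26).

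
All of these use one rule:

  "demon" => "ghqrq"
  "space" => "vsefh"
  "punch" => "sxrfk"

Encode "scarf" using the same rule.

vfeui

Shifts by position in demon: pos 0: d→g (+3), pos 1: e→h (+3), pos 2: m→q (+4), pos 3: o→r (+3), pos 4: n→q (+3) — repeating every 3. It's a Vigenère-style cipher with numeric key [3,3,4]: position i shifts by key[i mod 3].
On scarf: s+3=v, c+3=f, a+4=e, r+3=u, f+3=i.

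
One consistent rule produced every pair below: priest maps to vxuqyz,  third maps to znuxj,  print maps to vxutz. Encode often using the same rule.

alzqt

The shift depends on letter class: consonant p→v is +6, but vowel i→u is +12. Vowels shift forward by 12 and consonants shift forward by 6.
On often: o(vowel)+12=a, f(cons)+6=l, t(cons)+6=z, e(vowel)+12=q, n(cons)+6=t.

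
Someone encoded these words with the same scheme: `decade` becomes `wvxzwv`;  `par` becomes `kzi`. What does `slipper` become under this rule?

This is the alphabet-reversal cipher (Atbash): a becomes z, b becomes y, etc.
On slipper: s↔h, l↔o, i↔r, p↔k, p↔k, e↔v, r↔i.

horkkvi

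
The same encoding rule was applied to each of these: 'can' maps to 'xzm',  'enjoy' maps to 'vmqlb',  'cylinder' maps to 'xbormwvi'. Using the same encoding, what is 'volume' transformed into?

Each pair mirrors across the alphabet (c↔x, a↔z, n↔m): positions sum to 25. Letters are reflected about the middle of the alphabet (position → 25−position): Atbash.
On volume: v↔e, o↔l, l↔o, u↔f, m↔n, e↔v.

elofnv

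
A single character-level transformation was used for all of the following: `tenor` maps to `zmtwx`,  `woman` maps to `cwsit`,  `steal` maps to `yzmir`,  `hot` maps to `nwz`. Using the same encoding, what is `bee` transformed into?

Vowels shift forward by 8 and consonants shift forward by 6.
For bee: b(cons)+6=h, e(vowel)+8=m, e(vowel)+8=m.

hmm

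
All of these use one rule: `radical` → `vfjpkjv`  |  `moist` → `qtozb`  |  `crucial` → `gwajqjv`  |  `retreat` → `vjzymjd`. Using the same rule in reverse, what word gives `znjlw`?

The shift increases by 1 at each position, starting from +4: 4, 5, 6, ….
Reversing it on znjlw: z−4=v, n−5=i, j−6=d, l−7=e, w−8=o.

video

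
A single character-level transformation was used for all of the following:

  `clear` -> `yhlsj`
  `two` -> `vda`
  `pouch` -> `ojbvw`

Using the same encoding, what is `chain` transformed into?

Read the word backwards and shift each letter +7.
Applying it to chain: reverse → niahc; then shift: n+7=u, i+7=p, a+7=h, h+7=o, c+7=j.

uphoj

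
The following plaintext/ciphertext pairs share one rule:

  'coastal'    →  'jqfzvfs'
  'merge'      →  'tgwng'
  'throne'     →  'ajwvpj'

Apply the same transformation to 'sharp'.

zjfyr

Shifts by position in coastal: pos 0: c→j (+7), pos 1: o→q (+2), pos 2: a→f (+5), pos 3: s→z (+7), pos 4: t→v (+2), pos 5: a→f (+5) — repeating every 3. The shifts repeat in a cycle of length 3: positions 0,1,… shift by +7, +2, +5, then the pattern repeats.
Applying it to sharp: s+7=z, h+2=j, a+5=f, r+7=y, p+2=r.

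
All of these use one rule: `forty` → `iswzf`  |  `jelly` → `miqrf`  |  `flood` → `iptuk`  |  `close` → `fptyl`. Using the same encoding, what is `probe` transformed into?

svthl

The shift increases by 1 at each position, starting from +3: 3, 4, 5, ….
For probe: p+3=s, r+4=v, o+5=t, b+6=h, e+7=l.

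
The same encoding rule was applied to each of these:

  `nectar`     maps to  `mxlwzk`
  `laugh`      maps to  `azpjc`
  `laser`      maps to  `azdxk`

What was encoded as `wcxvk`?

Each letter's alphabet position (a=0..z=25) is mapped through 19·x+25 mod 26 — an affine cipher.
Undoing it on wcxvk: w(22)→11·(22−25)≡19=t; c(2)→11·(2−25)≡7=h; x(23)→11·(23−25)≡4=e; v(21)→11·(21−25)≡8=i; k(10)→11·(10−25)≡17=r (all mod 26).

their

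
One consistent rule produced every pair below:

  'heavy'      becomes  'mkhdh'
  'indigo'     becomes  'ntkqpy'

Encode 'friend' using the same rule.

Each letter shifts forward by (position + 5), i.e. 5, 6, 7, … — the shift grows by one for each successive letter.
Applying it to friend: f+5=k, r+6=x, i+7=p, e+8=m, n+9=w, d+10=n.

kxpmwn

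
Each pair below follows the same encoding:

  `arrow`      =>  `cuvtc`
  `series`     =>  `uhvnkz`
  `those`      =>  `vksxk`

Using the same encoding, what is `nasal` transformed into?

pdwfr

In arrow: a→c is +2, r→u is +3, r→v is +4, o→t is +5 — the shift increases by 1 each position. Letter i (0-indexed) is shifted by i+2, so successive shifts are 2, 3, 4, ….
On nasal: n+2=p, a+3=d, s+4=w, a+5=f, l+6=r.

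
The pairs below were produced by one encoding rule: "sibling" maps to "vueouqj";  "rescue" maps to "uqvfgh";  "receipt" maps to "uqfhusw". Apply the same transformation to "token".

The shifts repeat in a cycle of length 3: positions 0,1,… shift by +3, +12, +3, then the pattern repeats.
Applying it to token: t+3=w, o+12=a, k+3=n, e+3=h, n+12=z.

wanhz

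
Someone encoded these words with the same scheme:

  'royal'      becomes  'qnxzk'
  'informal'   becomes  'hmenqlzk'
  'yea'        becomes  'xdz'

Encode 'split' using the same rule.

Compare letters: r→q is +25, o→n is +25, y→x is +25 — a constant shift. Every letter moves 25 places later in the alphabet, wrapping around z→a.
For split: s+25=r, p+25=o, l+25=k, i+25=h, t+25=s.

rokhs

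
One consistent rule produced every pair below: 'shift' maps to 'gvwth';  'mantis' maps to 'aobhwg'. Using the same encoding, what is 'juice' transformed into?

Compare letters: s→g is +14, h→v is +14, i→w is +14 — a constant shift. Each letter is shifted forward by 14 in the alphabet (a Caesar shift of +14).
For juice: j+14=x, u+14=i, i+14=w, c+14=q, e+14=s.

xiwqs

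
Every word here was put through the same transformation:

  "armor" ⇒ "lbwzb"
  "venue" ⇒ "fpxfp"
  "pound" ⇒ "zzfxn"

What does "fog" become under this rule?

Vowels shift forward by 11 and consonants shift forward by 10.
On fog: f(cons)+10=p, o(vowel)+11=z, g(cons)+10=q.

pzq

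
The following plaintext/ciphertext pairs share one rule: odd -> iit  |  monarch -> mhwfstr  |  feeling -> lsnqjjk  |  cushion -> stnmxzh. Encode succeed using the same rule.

The output letters match the input read backwards, each shifted +5: odd reversed is ddo. Two steps: reverse the string, then apply a Caesar shift of +5.
For succeed: reverse → deeccus; then shift: d+5=i, e+5=j, e+5=j, c+5=h, c+5=h, u+5=z, s+5=x.

ijjhhzx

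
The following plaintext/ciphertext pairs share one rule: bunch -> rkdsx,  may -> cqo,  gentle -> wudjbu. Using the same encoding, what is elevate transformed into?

Compare letters: b→r is +16, u→k is +16, n→d is +16 — a constant shift. Each letter is shifted forward by 16 in the alphabet (a Caesar shift of +16).
Applying it to elevate: e+16=u, l+16=b, e+16=u, v+16=l, a+16=q, t+16=j, e+16=u.

ubulqju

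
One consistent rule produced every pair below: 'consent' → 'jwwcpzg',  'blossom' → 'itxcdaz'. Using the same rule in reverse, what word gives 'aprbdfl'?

In consent: c→j is +7, o→w is +8, n→w is +9, s→c is +10 — the shift increases by 1 each position. Each letter shifts forward by (position + 7), i.e. 7, 8, 9, … — the shift grows by one for each successive letter.
Reversing it on aprbdfl: a−7=t, p−8=h, r−9=i, b−10=r, d−11=s, f−12=t, l−13=y.

thirsty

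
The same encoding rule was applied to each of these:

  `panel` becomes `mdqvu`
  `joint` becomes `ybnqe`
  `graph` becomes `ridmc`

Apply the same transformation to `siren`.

tnivq

p(15)→m(12) and a(0)→d(3) fit y≡11x+3 (mod 26); the inverse of 11 mod 26 is 19. Each letter's alphabet position (a=0..z=25) is mapped through 11·x+3 mod 26 — an affine cipher.
For siren: s(18)→11·18+3≡19=t; i(8)→11·8+3≡13=n; r(17)→11·17+3≡8=i; e(4)→11·4+3≡21=v; n(13)→11·13+3≡16=q (all mod 26).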